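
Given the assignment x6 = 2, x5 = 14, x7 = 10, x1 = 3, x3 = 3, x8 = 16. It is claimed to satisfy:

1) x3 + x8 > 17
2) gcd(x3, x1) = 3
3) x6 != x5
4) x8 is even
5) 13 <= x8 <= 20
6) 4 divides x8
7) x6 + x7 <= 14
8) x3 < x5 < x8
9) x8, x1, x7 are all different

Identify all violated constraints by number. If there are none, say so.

All constraints are satisfied.

1) x3 + x8 = 3 + 16 = 19; 19 > 17 — holds.
2) gcd(3, 3) = 3 — holds.
3) x6 = 2, x5 = 14; distinct — holds.
4) x8 = 16 is even — holds.
5) x8 = 16 lies in [13, 20] — holds.
6) 16 / 4 = 4, so 4 divides 16 — holds.
7) x6 + x7 = 2 + 10 = 12; 12 ≤ 14 — holds.
8) values 3 < 14 < 16 — holds.
9) values 16, 3, 10 are pairwise distinct — holds.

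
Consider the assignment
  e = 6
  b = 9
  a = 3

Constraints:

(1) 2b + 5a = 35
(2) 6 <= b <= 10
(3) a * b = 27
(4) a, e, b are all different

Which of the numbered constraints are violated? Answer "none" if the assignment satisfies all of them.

(1) 2b + 5a = 2(9) + 5(3) = 33, not 35  FAIL
(2) b = 9 lies in [6, 10]  OK
(3) a * b = 3 * 9 = 27  OK
(4) values 3, 6, 9 are pairwise distinct  OK

No — constraint 1 is not satisfied.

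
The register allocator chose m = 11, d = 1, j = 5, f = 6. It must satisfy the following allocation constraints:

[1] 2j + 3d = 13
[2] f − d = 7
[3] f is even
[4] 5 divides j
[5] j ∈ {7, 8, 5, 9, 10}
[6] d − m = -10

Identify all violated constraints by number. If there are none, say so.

Constraint 2 does not hold.

[1] 2j + 3d = 2(5) + 3(1) = 13  yes
[2] f − d = 6 − 1 = 5, not 7  no
[3] f = 6 is even  yes
[4] 5 / 5 = 1, so 5 divides 5  yes
[5] j = 5 is in {7, 8, 5, 9, 10}  yes
[6] d − m = 1 − 11 = -10  yes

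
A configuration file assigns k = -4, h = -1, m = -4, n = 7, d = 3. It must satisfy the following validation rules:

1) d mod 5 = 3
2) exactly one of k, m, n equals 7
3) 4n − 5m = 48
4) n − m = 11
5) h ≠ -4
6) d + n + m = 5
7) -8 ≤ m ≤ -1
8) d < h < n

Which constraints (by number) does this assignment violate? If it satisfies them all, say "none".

1) 3 mod 5 = 3 — satisfied.
2) k=-4, m=-4, n=7; 1 of them equals 7 — satisfied.
3) 4n − 5m = 4(7) − 5(-4) = 48 — satisfied.
4) n − m = 7 − (-4) = 11 — satisfied.
5) h = -1, and -1 ≠ -4 — satisfied.
6) d + n + m = 3 + 7 + (-4) = 6, not 5 — violated.
7) m = -4 lies in [-8, -1] — satisfied.
8) values 3, -1, 7; d = 3 is not < h = -1 — violated.

Constraints 6, 8 do not hold.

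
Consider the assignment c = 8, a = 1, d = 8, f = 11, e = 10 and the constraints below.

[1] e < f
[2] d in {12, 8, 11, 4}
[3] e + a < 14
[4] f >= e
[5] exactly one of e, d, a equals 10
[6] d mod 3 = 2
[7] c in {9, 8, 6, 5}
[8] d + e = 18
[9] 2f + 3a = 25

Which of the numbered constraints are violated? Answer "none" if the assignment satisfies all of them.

[1] e = 10, f = 11; 10 < 11 — holds.
[2] d = 8 is in {12, 8, 11, 4} — holds.
[3] e + a = 10 + 1 = 11; 11 < 14 — holds.
[4] f = 11, e = 10; 11 ≥ 10 — holds.
[5] e=10, d=8, a=1; 1 of them equals 10 — holds.
[6] 8 mod 3 = 2 — holds.
[7] c = 8 is in {9, 8, 6, 5} — holds.
[8] d + e = 8 + 10 = 18 — holds.
[9] 2f + 3a = 2(11) + 3(1) = 25 — holds.

No violations.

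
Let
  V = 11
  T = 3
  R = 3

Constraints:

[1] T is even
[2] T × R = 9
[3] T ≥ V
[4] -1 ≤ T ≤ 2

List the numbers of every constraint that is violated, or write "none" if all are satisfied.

Constraints 1, 3, 4 are violated.

[1] T = 3 is odd — fails.
[2] T × R = 3 × 3 = 9 — holds.
[3] T = 3, V = 11; 3 < 11 (want ≥) — fails.
[4] T = 3 is outside [-1, 2] — fails.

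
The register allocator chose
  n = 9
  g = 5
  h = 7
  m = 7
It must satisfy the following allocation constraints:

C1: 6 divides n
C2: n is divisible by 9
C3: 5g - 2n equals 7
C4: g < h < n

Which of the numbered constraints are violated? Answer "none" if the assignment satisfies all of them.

Constraint 1 does not hold.

C1: 9 = 6*1 + 3, so 6 does not divide 9 — fails.
C2: 9 / 9 = 1, so 9 divides 9 — holds.
C3: 5g - 2n = 5(5) - 2(9) = 7 — holds.
C4: values 5 < 7 < 9 — holds.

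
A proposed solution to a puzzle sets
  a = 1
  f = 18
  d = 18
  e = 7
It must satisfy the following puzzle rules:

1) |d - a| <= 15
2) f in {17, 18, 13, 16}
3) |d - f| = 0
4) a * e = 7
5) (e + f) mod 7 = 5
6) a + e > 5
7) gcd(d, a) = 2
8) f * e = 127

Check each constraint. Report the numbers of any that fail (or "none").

1) |18 - 1| = 17; 17 > 15, exceeds bound 15  fails
2) f = 18 is in {17, 18, 13, 16}  holds
3) |18 - 18| = 0  holds
4) a * e = 1 * 7 = 7  holds
5) e + f = 25; 25 mod 7 = 4, not 5  fails
6) a + e = 1 + 7 = 8; 8 > 5  holds
7) gcd(18, 1) = 1, not 2  fails
8) f * e = 18 * 7 = 126, not 127  fails

Constraints 1, 5, 7, 8 are violated.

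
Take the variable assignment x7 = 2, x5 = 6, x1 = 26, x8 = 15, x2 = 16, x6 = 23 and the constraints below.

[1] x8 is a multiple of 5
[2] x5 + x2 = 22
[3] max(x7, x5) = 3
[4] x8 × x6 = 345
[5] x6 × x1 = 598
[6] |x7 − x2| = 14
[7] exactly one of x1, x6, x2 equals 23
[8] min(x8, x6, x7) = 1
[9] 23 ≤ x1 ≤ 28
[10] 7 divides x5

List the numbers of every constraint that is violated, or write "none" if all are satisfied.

[1] 15 / 5 = 3, so 5 divides 15 — holds.
[2] x5 + x2 = 6 + 16 = 22 — holds.
[3] max(2, 6) = 6, not 3 — fails.
[4] x8 × x6 = 15 × 23 = 345 — holds.
[5] x6 × x1 = 23 × 26 = 598 — holds.
[6] |2 − 16| = 14 — holds.
[7] x1=26, x6=23, x2=16; 1 of them equals 23 — holds.
[8] min(15, 23, 2) = 2, not 1 — fails.
[9] x1 = 26 lies in [23, 28] — holds.
[10] 6 = 7×0 + 6, so 7 does not divide 6 — fails.

The assignment fails constraints 3, 8, and 10.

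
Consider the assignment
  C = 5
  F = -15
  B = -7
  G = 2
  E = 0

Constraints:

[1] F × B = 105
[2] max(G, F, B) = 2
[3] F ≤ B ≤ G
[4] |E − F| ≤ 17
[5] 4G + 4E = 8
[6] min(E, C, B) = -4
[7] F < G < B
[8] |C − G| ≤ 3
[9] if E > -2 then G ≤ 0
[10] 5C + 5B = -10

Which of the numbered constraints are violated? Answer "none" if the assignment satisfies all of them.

[1] F × B = -15 × (-7) = 105  true
[2] max(2, -15, -7) = 2  true
[3] values -15 ≤ -7 ≤ 2  true
[4] |0 − (-15)| = 15; 15 ≤ 17  true
[5] 4G + 4E = 4(2) + 4(0) = 8  true
[6] min(0, 5, -7) = -7, not -4  false
[7] values -15, 2, -7; G = 2 is not < B = -7  false
[8] |5 − 2| = 3; 3 ≤ 3  true
[9] E = 0 > -2, so we need G ≤ 0; but G = 2 > 0  false
[10] 5C + 5B = 5(5) + 5(-7) = -10  true

The assignment fails constraints 6, 7, and 9.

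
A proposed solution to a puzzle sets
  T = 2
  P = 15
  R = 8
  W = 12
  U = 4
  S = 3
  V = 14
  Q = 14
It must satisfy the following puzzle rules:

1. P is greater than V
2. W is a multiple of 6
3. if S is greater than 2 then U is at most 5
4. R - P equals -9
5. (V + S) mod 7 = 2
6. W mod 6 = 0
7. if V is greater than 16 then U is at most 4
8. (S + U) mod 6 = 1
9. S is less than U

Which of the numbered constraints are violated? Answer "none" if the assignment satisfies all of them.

Constraints 4 and 5 are violated.

1. P = 15, V = 14; 15 > 14  yes
2. 12 / 6 = 2, so 6 divides 12  yes
3. S = 3 > 2, so we need U ≤ 5; U = 4 ≤ 5  yes
4. R - P = 8 - 15 = -7, not -9  no
5. V + S = 17; 17 mod 7 = 3, not 2  no
6. 12 mod 6 = 0  yes
7. V = 14, not > 16; antecedent false, conditional vacuously true  yes
8. S + U = 7; 7 mod 6 = 1  yes
9. S = 3, U = 4; 3 < 4  yes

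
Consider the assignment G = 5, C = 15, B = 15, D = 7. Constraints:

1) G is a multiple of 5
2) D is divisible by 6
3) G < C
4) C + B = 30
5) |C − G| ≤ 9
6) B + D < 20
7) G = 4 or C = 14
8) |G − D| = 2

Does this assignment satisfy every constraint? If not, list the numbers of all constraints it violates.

1) 5 / 5 = 1, so 5 divides 5  holds
2) 7 = 6×1 + 1, so 6 does not divide 7  fails
3) G = 5, C = 15; 5 < 15  holds
4) C + B = 15 + 15 = 30  holds
5) |15 − 5| = 10; 10 > 9, exceeds bound 9  fails
6) B + D = 15 + 7 = 22; 22 ≥ 20, bound 20 not met  fails
7) G = 5 ≠ 4 and C = 15 ≠ 14; both disjuncts false  fails
8) |5 − 7| = 2  holds

No — constraints 2, 5, 6, and 7 are not satisfied.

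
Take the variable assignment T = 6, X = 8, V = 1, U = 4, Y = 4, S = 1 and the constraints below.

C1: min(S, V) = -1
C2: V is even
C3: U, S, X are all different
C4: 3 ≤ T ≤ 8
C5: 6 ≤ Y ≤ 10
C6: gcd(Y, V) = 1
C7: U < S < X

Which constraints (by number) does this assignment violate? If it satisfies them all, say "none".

Constraints 1, 2, 5, and 7 do not hold.

C1: min(1, 1) = 1, not -1 — violated.
C2: V = 1 is odd — violated.
C3: values 4, 1, 8 are pairwise distinct — OK.
C4: T = 6 lies in [3, 8] — OK.
C5: Y = 4 is outside [6, 10] — violated.
C6: gcd(4, 1) = 1 — OK.
C7: values 4, 1, 8; U = 4 is not < S = 1 — violated.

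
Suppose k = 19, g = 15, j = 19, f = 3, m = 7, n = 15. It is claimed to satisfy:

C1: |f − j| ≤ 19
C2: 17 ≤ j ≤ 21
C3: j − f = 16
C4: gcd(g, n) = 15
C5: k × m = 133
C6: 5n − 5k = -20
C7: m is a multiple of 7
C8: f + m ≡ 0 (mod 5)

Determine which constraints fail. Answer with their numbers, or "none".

C1: |3 − 19| = 16; 16 ≤ 19 — holds.
C2: j = 19 lies in [17, 21] — holds.
C3: j − f = 19 − 3 = 16 — holds.
C4: gcd(15, 15) = 15 — holds.
C5: k × m = 19 × 7 = 133 — holds.
C6: 5n − 5k = 5(15) − 5(19) = -20 — holds.
C7: 7 / 7 = 1, so 7 divides 7 — holds.
C8: f + m = 10; 10 mod 5 = 0 — holds.

Yes — all constraints hold.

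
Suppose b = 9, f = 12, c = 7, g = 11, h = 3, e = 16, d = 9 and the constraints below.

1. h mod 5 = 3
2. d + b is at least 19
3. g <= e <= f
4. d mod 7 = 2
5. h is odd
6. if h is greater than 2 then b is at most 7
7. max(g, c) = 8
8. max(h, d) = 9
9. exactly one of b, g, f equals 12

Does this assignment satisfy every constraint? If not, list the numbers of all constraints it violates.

Violated: 2, 3, 6, 7.

1. 3 mod 5 = 3 — OK.
2. d + b = 9 + 9 = 18; 18 < 19, bound 19 not met — violated.
3. values 11, 16, 12; e = 16 is not <= f = 12 — violated.
4. 9 mod 7 = 2 — OK.
5. h = 3 is odd — OK.
6. h = 3 > 2, so we need b ≤ 7; but b = 9 > 7 — violated.
7. max(11, 7) = 11, not 8 — violated.
8. max(3, 9) = 9 — OK.
9. b=9, g=11, f=12; 1 of them equals 12 — OK.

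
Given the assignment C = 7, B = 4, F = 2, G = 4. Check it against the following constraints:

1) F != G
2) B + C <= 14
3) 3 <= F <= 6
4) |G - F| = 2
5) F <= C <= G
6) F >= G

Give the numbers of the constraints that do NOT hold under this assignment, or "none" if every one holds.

No — constraints 3, 5, and 6 are not satisfied.

1) F = 2, G = 4; distinct  OK
2) B + C = 4 + 7 = 11; 11 ≤ 14  OK
3) F = 2 is outside [3, 6]  FAIL
4) |4 - 2| = 2  OK
5) values 2, 7, 4; C = 7 is not <= G = 4  FAIL
6) F = 2, G = 4; 2 < 4 (want ≥)  FAIL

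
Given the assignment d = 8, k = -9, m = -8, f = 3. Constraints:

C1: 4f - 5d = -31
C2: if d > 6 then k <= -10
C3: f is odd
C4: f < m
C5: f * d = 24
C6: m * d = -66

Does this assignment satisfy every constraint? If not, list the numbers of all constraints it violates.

Constraints 1, 2, 4, 6 do not hold.

C1: 4f - 5d = 4(3) - 5(8) = -28, not -31  ✘
C2: d = 8 > 6, so we need k ≤ -10; but k = -9 > -10  ✘
C3: f = 3 is odd  ✔
C4: f = 3, m = -8; 3 ≥ -8 (want <)  ✘
C5: f * d = 3 * 8 = 24  ✔
C6: m * d = -8 * 8 = -64, not -66  ✘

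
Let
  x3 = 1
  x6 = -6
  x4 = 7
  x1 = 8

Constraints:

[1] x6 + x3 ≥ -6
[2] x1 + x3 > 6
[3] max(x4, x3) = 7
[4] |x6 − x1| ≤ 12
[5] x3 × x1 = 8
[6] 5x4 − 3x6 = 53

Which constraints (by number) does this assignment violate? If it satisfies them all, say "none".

Violated: 4.

[1] x6 + x3 = -6 + 1 = -5; -5 ≥ -6 — satisfied.
[2] x1 + x3 = 8 + 1 = 9; 9 > 6 — satisfied.
[3] max(7, 1) = 7 — satisfied.
[4] |-6 − 8| = 14; 14 > 12, exceeds bound 12 — violated.
[5] x3 × x1 = 1 × 8 = 8 — satisfied.
[6] 5x4 − 3x6 = 5(7) − 3(-6) = 53 — satisfied.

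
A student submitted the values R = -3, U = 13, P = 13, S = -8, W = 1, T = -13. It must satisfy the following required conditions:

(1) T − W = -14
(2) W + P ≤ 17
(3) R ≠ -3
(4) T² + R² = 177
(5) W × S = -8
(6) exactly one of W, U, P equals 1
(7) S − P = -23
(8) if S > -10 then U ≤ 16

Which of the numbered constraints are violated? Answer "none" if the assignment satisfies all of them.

No — constraints 3, 4, and 7 are not satisfied.

(1) T − W = -13 − 1 = -14  OK
(2) W + P = 1 + 13 = 14; 14 ≤ 17  OK
(3) R = -3, but -3 is required to differ  FAIL
(4) T² + R² = (-13)² + (-3)² = 169 + 9 = 178, not 177  FAIL
(5) W × S = 1 × (-8) = -8  OK
(6) W=1, U=13, P=13; 1 of them equals 1  OK
(7) S − P = -8 − 13 = -21, not -23  FAIL
(8) S = -8 > -10, so we need U ≤ 16; U = 13 ≤ 16  OK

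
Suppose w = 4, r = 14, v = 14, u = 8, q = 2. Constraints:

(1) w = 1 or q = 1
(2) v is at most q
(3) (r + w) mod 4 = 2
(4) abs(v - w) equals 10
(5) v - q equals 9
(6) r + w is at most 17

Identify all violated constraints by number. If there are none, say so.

(1) w = 4 ≠ 1 and q = 2 ≠ 1; both disjuncts false — violated.
(2) v = 14, q = 2; 14 > 2 (want ≤) — violated.
(3) r + w = 18; 18 mod 4 = 2 — satisfied.
(4) abs(14 - 4) = 10 — satisfied.
(5) v - q = 14 - 2 = 12, not 9 — violated.
(6) r + w = 14 + 4 = 18; 18 > 17, bound 17 not met — violated.

Constraints 1, 2, 5, and 6 are violated.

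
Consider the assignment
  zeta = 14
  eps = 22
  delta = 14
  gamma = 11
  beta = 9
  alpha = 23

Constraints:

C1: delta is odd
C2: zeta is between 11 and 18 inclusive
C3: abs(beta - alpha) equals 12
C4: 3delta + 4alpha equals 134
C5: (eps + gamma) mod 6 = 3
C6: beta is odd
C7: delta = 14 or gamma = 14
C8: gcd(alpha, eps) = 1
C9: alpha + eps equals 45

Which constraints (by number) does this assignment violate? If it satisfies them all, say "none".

Constraints 1 and 3 do not hold.

C1: delta = 14 is even — violated.
C2: zeta = 14 lies in [11, 18] — OK.
C3: abs(9 - 23) = 14, not 12 — violated.
C4: 3delta + 4alpha = 3(14) + 4(23) = 134 — OK.
C5: eps + gamma = 33; 33 mod 6 = 3 — OK.
C6: beta = 9 is odd — OK.
C7: delta = 14 = 14 (first disjunct) — OK.
C8: gcd(23, 22) = 1 — OK.
C9: alpha + eps = 23 + 22 = 45 — OK.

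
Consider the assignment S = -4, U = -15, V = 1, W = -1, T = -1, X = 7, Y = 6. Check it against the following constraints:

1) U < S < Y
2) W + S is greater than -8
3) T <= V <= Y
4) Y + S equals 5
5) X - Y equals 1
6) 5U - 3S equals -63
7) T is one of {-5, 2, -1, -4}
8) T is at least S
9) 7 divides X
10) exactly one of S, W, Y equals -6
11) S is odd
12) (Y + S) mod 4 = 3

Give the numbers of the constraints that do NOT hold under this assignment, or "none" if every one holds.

Violated: 4, 10, 11, 12.

1) values -15 < -4 < 6 — OK.
2) W + S = -1 + (-4) = -5; -5 > -8 — OK.
3) values -1 <= 1 <= 6 — OK.
4) Y + S = 6 + (-4) = 2, not 5 — violated.
5) X - Y = 7 - 6 = 1 — OK.
6) 5U - 3S = 5(-15) - 3(-4) = -63 — OK.
7) T = -1 is in {-5, 2, -1, -4} — OK.
8) T = -1, S = -4; -1 ≥ -4 — OK.
9) 7 / 7 = 1, so 7 divides 7 — OK.
10) S=-4, W=-1, Y=6; 0 of them equal -6, not exactly one — violated.
11) S = -4 is even — violated.
12) Y + S = 2; 2 mod 4 = 2, not 3 — violated.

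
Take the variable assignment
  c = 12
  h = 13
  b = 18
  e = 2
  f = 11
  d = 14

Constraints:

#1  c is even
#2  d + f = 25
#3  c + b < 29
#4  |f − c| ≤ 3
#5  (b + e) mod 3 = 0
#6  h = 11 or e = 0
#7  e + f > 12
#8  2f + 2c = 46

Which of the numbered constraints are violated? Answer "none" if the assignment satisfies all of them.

No — constraints 3, 5, and 6 are not satisfied.

#1 c = 12 is even  true
#2 d + f = 14 + 11 = 25  true
#3 c + b = 12 + 18 = 30; 30 ≥ 29, bound 29 not met  false
#4 |11 − 12| = 1; 1 ≤ 3  true
#5 b + e = 20; 20 mod 3 = 2, not 0  false
#6 h = 13 ≠ 11 and e = 2 ≠ 0; both disjuncts false  false
#7 e + f = 2 + 11 = 13; 13 > 12  true
#8 2f + 2c = 2(11) + 2(12) = 46  true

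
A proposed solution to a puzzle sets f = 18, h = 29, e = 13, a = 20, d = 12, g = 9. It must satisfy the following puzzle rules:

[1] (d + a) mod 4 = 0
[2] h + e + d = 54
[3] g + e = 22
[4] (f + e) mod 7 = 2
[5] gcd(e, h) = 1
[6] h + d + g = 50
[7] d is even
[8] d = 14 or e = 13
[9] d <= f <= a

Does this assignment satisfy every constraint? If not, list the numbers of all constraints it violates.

[1] d + a = 32; 32 mod 4 = 0  ✔
[2] h + e + d = 29 + 13 + 12 = 54  ✔
[3] g + e = 9 + 13 = 22  ✔
[4] f + e = 31; 31 mod 7 = 3, not 2  ✘
[5] gcd(13, 29) = 1  ✔
[6] h + d + g = 29 + 12 + 9 = 50  ✔
[7] d = 12 is even  ✔
[8] d = 12 ≠ 14, but e = 13 = 13 (second disjunct)  ✔
[9] values 12 <= 18 <= 20  ✔

No — constraint 4 is not satisfied.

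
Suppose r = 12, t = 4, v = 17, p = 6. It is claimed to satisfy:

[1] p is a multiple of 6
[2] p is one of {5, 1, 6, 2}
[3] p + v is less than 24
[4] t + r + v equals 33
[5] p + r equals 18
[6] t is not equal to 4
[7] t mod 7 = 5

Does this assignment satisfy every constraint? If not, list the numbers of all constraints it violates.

[1] 6 / 6 = 1, so 6 divides 6  ✓
[2] p = 6 is in {5, 1, 6, 2}  ✓
[3] p + v = 6 + 17 = 23; 23 < 24  ✓
[4] t + r + v = 4 + 12 + 17 = 33  ✓
[5] p + r = 6 + 12 = 18  ✓
[6] t = 4, but 4 is required to differ  ✗
[7] 4 mod 7 = 4, not 5  ✗

Constraints 6 and 7 are violated.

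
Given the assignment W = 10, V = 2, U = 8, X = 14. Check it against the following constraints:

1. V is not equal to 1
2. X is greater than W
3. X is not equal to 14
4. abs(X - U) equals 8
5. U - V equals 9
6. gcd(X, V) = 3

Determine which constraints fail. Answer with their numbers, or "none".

1. V = 2, and 2 ≠ 1 — holds.
2. X = 14, W = 10; 14 > 10 — holds.
3. X = 14, but 14 is required to differ — fails.
4. abs(14 - 8) = 6, not 8 — fails.
5. U - V = 8 - 2 = 6, not 9 — fails.
6. gcd(14, 2) = 2, not 3 — fails.

Constraints 3, 4, 5, and 6 do not hold.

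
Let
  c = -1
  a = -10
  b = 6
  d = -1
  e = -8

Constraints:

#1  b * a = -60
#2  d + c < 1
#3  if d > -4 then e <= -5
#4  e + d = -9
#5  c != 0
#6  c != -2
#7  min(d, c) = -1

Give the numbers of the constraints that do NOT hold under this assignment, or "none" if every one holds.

#1 b * a = 6 * (-10) = -60  OK
#2 d + c = -1 + (-1) = -2; -2 < 1  OK
#3 d = -1 > -4, so we need e ≤ -5; e = -8 ≤ -5  OK
#4 e + d = -8 + (-1) = -9  OK
#5 c = -1, and -1 ≠ 0  OK
#6 c = -1, and -1 ≠ -2  OK
#7 min(-1, -1) = -1  OK

None — every constraint holds.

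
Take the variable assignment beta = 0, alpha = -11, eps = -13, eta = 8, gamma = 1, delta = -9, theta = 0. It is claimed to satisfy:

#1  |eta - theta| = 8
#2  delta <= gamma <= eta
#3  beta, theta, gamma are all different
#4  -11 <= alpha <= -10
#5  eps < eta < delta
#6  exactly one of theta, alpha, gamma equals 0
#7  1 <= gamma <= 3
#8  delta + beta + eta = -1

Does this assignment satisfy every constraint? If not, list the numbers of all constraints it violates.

Violated: 3 and 5.

#1 |8 - 0| = 8 — OK.
#2 values -9 <= 1 <= 8 — OK.
#3 beta = theta = 0, not all different — violated.
#4 alpha = -11 lies in [-11, -10] — OK.
#5 values -13, 8, -9; eta = 8 is not < delta = -9 — violated.
#6 theta=0, alpha=-11, gamma=1; 1 of them equals 0 — OK.
#7 gamma = 1 lies in [1, 3] — OK.
#8 delta + beta + eta = -9 + 0 + 8 = -1 — OK.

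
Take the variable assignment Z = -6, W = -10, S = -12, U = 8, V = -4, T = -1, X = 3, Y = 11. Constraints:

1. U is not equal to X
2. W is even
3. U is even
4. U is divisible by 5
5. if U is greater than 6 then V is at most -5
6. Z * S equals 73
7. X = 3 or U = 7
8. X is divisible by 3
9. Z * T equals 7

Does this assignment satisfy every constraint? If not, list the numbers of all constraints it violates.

Constraints 4, 5, 6, 9 do not hold.

1. U = 8, X = 3; distinct  ✓
2. W = -10 is even  ✓
3. U = 8 is even  ✓
4. 8 = 5*1 + 3, so 5 does not divide 8  ✗
5. U = 8 > 6, so we need V ≤ -5; but V = -4 > -5  ✗
6. Z * S = -6 * (-12) = 72, not 73  ✗
7. X = 3 = 3 (first disjunct)  ✓
8. 3 / 3 = 1, so 3 divides 3  ✓
9. Z * T = -6 * (-1) = 6, not 7  ✗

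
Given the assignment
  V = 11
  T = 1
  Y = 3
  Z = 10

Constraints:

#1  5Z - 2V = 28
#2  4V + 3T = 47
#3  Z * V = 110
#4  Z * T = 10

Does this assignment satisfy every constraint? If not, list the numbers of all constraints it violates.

#1 5Z - 2V = 5(10) - 2(11) = 28  ✔
#2 4V + 3T = 4(11) + 3(1) = 47  ✔
#3 Z * V = 10 * 11 = 110  ✔
#4 Z * T = 10 * 1 = 10  ✔

All constraints are satisfied.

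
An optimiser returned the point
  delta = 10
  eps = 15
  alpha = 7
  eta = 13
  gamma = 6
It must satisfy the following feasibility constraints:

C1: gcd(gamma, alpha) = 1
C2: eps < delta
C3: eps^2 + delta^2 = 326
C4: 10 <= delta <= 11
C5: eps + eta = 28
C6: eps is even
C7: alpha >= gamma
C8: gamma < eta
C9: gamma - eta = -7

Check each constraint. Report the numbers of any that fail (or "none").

Constraints 2, 3, 6 are violated.

C1: gcd(6, 7) = 1  yes
C2: eps = 15, delta = 10; 15 ≥ 10 (want <)  no
C3: eps^2 + delta^2 = 15^2 + 10^2 = 225 + 100 = 325, not 326  no
C4: delta = 10 lies in [10, 11]  yes
C5: eps + eta = 15 + 13 = 28  yes
C6: eps = 15 is odd  no
C7: alpha = 7, gamma = 6; 7 ≥ 6  yes
C8: gamma = 6, eta = 13; 6 < 13  yes
C9: gamma - eta = 6 - 13 = -7  yes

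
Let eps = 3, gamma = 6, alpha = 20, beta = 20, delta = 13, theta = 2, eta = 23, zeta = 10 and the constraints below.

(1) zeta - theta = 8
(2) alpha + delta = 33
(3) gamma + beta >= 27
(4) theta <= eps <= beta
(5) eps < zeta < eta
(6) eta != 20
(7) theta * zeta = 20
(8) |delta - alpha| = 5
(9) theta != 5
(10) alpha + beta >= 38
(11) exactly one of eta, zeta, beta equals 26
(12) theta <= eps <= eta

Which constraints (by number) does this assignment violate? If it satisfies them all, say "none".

Violated: 3, 8, and 11.

(1) zeta - theta = 10 - 2 = 8  holds
(2) alpha + delta = 20 + 13 = 33  holds
(3) gamma + beta = 6 + 20 = 26; 26 < 27, bound 27 not met  fails
(4) values 2 <= 3 <= 20  holds
(5) values 3 < 10 < 23  holds
(6) eta = 23, and 23 ≠ 20  holds
(7) theta * zeta = 2 * 10 = 20  holds
(8) |13 - 20| = 7, not 5  fails
(9) theta = 2, and 2 ≠ 5  holds
(10) alpha + beta = 20 + 20 = 40; 40 ≥ 38  holds
(11) eta=23, zeta=10, beta=20; 0 of them equal 26, not exactly one  fails
(12) values 2 <= 3 <= 23  holds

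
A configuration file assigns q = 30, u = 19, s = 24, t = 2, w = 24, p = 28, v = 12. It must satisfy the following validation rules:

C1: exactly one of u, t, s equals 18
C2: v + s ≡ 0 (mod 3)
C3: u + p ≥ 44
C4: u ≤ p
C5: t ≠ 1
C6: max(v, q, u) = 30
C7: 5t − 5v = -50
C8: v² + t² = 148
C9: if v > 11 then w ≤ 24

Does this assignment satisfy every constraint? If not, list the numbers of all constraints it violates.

Constraint 1 does not hold.

C1: u=19, t=2, s=24; 0 of them equal 18, not exactly one — violated.
C2: v + s = 36; 36 mod 3 = 0 — OK.
C3: u + p = 19 + 28 = 47; 47 ≥ 44 — OK.
C4: u = 19, p = 28; 19 ≤ 28 — OK.
C5: t = 2, and 2 ≠ 1 — OK.
C6: max(12, 30, 19) = 30 — OK.
C7: 5t − 5v = 5(2) − 5(12) = -50 — OK.
C8: v² + t² = 12² + 2² = 144 + 4 = 148 — OK.
C9: v = 12 > 11, so we need w ≤ 24; w = 24 ≤ 24 — OK.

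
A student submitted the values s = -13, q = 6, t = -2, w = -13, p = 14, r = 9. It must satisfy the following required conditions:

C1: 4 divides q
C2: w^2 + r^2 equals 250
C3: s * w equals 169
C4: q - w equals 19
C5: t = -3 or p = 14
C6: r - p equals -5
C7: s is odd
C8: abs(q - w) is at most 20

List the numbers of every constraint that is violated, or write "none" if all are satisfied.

No — constraint 1 is not satisfied.

C1: 6 = 4*1 + 2, so 4 does not divide 6 — fails.
C2: w^2 + r^2 = (-13)^2 + 9^2 = 169 + 81 = 250 — holds.
C3: s * w = -13 * (-13) = 169 — holds.
C4: q - w = 6 - (-13) = 19 — holds.
C5: t = -2 ≠ -3, but p = 14 = 14 (second disjunct) — holds.
C6: r - p = 9 - 14 = -5 — holds.
C7: s = -13 is odd — holds.
C8: abs(6 - (-13)) = 19; 19 ≤ 20 — holds.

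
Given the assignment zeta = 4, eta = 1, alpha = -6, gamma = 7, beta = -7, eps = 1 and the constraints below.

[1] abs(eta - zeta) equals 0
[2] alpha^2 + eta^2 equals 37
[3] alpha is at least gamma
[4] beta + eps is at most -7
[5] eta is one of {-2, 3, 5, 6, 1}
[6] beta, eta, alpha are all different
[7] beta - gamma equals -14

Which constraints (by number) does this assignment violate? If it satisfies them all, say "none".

No — constraints 1, 3, 4 are not satisfied.

[1] abs(1 - 4) = 3, not 0 — does not hold.
[2] alpha^2 + eta^2 = (-6)^2 + 1^2 = 36 + 1 = 37 — holds.
[3] alpha = -6, gamma = 7; -6 < 7 (want ≥) — does not hold.
[4] beta + eps = -7 + 1 = -6; -6 > -7, bound -7 not met — does not hold.
[5] eta = 1 is in {-2, 3, 5, 6, 1} — holds.
[6] values -7, 1, -6 are pairwise distinct — holds.
[7] beta - gamma = -7 - 7 = -14 — holds.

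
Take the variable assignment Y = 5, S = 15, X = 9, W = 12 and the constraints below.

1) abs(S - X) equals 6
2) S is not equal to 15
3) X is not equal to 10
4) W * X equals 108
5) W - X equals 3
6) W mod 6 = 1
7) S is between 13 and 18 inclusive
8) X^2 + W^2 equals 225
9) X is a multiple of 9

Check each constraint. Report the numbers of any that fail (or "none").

1) abs(15 - 9) = 6  yes
2) S = 15, but 15 is required to differ  no
3) X = 9, and 9 ≠ 10  yes
4) W * X = 12 * 9 = 108  yes
5) W - X = 12 - 9 = 3  yes
6) 12 mod 6 = 0, not 1  no
7) S = 15 lies in [13, 18]  yes
8) X^2 + W^2 = 9^2 + 12^2 = 81 + 144 = 225  yes
9) 9 / 9 = 1, so 9 divides 9  yes

Violated: 2, 6.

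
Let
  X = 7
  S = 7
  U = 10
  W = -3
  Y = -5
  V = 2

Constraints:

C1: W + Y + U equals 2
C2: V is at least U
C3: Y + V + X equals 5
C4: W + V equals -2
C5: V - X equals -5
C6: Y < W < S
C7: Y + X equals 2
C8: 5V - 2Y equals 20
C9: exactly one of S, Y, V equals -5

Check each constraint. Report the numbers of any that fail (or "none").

Constraints 2, 3, and 4 do not hold.

C1: W + Y + U = -3 + (-5) + 10 = 2 — OK.
C2: V = 2, U = 10; 2 < 10 (want ≥) — violated.
C3: Y + V + X = -5 + 2 + 7 = 4, not 5 — violated.
C4: W + V = -3 + 2 = -1, not -2 — violated.
C5: V - X = 2 - 7 = -5 — OK.
C6: values -5 < -3 < 7 — OK.
C7: Y + X = -5 + 7 = 2 — OK.
C8: 5V - 2Y = 5(2) - 2(-5) = 20 — OK.
C9: S=7, Y=-5, V=2; 1 of them equals -5 — OK.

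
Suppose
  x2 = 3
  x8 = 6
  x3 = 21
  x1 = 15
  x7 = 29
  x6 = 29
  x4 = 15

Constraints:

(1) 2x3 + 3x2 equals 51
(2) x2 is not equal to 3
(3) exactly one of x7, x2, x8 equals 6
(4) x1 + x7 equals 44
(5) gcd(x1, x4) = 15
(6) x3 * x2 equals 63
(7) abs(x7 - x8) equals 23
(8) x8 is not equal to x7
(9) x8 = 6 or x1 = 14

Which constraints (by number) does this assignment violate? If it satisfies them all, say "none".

(1) 2x3 + 3x2 = 2(21) + 3(3) = 51 — holds.
(2) x2 = 3, but 3 is required to differ — fails.
(3) x7=29, x2=3, x8=6; 1 of them equals 6 — holds.
(4) x1 + x7 = 15 + 29 = 44 — holds.
(5) gcd(15, 15) = 15 — holds.
(6) x3 * x2 = 21 * 3 = 63 — holds.
(7) abs(29 - 6) = 23 — holds.
(8) x8 = 6, x7 = 29; distinct — holds.
(9) x8 = 6 = 6 (first disjunct) — holds.

Constraint 2 does not hold.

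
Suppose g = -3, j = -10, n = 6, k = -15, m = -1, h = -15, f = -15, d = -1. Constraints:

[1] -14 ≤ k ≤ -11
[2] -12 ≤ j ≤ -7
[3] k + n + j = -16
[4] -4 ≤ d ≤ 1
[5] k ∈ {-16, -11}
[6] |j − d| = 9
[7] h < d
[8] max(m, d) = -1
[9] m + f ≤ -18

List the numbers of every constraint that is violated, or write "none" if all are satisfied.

Violated: 1, 3, 5, and 9.

[1] k = -15 is outside [-14, -11] — fails.
[2] j = -10 lies in [-12, -7] — holds.
[3] k + n + j = -15 + 6 + (-10) = -19, not -16 — fails.
[4] d = -1 lies in [-4, 1] — holds.
[5] k = -15 is not in {-16, -11} — fails.
[6] |-10 − (-1)| = 9 — holds.
[7] h = -15, d = -1; -15 < -1 — holds.
[8] max(-1, -1) = -1 — holds.
[9] m + f = -1 + (-15) = -16; -16 > -18, bound -18 not met — fails.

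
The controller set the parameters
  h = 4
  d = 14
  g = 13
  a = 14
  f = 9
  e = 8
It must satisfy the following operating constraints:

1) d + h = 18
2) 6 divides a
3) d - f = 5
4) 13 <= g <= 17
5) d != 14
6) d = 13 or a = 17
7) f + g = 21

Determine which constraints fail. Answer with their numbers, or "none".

1) d + h = 14 + 4 = 18 — holds.
2) 14 = 6*2 + 2, so 6 does not divide 14 — does not hold.
3) d - f = 14 - 9 = 5 — holds.
4) g = 13 lies in [13, 17] — holds.
5) d = 14, but 14 is required to differ — does not hold.
6) d = 14 ≠ 13 and a = 14 ≠ 17; both disjuncts false — does not hold.
7) f + g = 9 + 13 = 22, not 21 — does not hold.

Constraints 2, 5, 6, and 7 do not hold.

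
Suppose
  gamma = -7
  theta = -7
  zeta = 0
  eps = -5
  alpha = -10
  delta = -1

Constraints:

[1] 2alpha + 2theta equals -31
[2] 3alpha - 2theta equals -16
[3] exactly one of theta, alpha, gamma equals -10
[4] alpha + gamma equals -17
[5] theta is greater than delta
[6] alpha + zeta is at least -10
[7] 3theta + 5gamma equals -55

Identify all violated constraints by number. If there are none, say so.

[1] 2alpha + 2theta = 2(-10) + 2(-7) = -34, not -31 — violated.
[2] 3alpha - 2theta = 3(-10) - 2(-7) = -16 — OK.
[3] theta=-7, alpha=-10, gamma=-7; 1 of them equals -10 — OK.
[4] alpha + gamma = -10 + (-7) = -17 — OK.
[5] theta = -7, delta = -1; -7 ≤ -1 (want >) — violated.
[6] alpha + zeta = -10 + 0 = -10; -10 ≥ -10 — OK.
[7] 3theta + 5gamma = 3(-7) + 5(-7) = -56, not -55 — violated.

Violated: 1, 5, and 7.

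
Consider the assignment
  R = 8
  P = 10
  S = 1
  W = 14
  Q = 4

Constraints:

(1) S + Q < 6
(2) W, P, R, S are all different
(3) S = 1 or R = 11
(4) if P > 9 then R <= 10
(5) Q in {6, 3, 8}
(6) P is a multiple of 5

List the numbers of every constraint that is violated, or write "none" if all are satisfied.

The assignment fails constraint 5.

(1) S + Q = 1 + 4 = 5; 5 < 6  holds
(2) values 14, 10, 8, 1 are pairwise distinct  holds
(3) S = 1 = 1 (first disjunct)  holds
(4) P = 10 > 9, so we need R ≤ 10; R = 8 ≤ 10  holds
(5) Q = 4 is not in {6, 3, 8}  fails
(6) 10 / 5 = 2, so 5 divides 10  holds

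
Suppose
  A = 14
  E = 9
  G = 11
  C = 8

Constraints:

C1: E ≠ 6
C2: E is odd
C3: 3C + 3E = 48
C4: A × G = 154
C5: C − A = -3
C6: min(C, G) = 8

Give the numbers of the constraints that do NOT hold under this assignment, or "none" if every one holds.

C1: E = 9, and 9 ≠ 6 — satisfied.
C2: E = 9 is odd — satisfied.
C3: 3C + 3E = 3(8) + 3(9) = 51, not 48 — violated.
C4: A × G = 14 × 11 = 154 — satisfied.
C5: C − A = 8 − 14 = -6, not -3 — violated.
C6: min(8, 11) = 8 — satisfied.

Constraints 3 and 5 are violated.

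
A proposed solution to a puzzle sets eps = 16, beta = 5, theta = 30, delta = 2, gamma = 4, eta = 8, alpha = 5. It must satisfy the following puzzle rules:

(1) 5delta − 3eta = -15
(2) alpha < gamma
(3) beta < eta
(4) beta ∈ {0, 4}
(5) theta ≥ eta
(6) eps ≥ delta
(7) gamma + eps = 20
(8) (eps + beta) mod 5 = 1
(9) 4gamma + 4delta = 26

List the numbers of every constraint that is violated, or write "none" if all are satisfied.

(1) 5delta − 3eta = 5(2) − 3(8) = -14, not -15 — violated.
(2) alpha = 5, gamma = 4; 5 ≥ 4 (want <) — violated.
(3) beta = 5, eta = 8; 5 < 8 — OK.
(4) beta = 5 is not in {0, 4} — violated.
(5) theta = 30, eta = 8; 30 ≥ 8 — OK.
(6) eps = 16, delta = 2; 16 ≥ 2 — OK.
(7) gamma + eps = 4 + 16 = 20 — OK.
(8) eps + beta = 21; 21 mod 5 = 1 — OK.
(9) 4gamma + 4delta = 4(4) + 4(2) = 24, not 26 — violated.

Violated: 1, 2, 4, and 9.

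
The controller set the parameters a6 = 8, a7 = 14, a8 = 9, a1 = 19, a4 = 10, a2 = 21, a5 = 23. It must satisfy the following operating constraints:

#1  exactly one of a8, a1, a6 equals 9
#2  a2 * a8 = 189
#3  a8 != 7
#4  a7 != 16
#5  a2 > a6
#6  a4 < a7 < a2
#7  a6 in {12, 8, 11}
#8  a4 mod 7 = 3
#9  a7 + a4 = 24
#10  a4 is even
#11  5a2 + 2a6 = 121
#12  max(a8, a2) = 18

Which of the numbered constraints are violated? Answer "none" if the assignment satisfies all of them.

The assignment fails constraint 12.

#1 a8=9, a1=19, a6=8; 1 of them equals 9  ✓
#2 a2 * a8 = 21 * 9 = 189  ✓
#3 a8 = 9, and 9 ≠ 7  ✓
#4 a7 = 14, and 14 ≠ 16  ✓
#5 a2 = 21, a6 = 8; 21 > 8  ✓
#6 values 10 < 14 < 21  ✓
#7 a6 = 8 is in {12, 8, 11}  ✓
#8 10 mod 7 = 3  ✓
#9 a7 + a4 = 14 + 10 = 24  ✓
#10 a4 = 10 is even  ✓
#11 5a2 + 2a6 = 5(21) + 2(8) = 121  ✓
#12 max(9, 21) = 21, not 18  ✗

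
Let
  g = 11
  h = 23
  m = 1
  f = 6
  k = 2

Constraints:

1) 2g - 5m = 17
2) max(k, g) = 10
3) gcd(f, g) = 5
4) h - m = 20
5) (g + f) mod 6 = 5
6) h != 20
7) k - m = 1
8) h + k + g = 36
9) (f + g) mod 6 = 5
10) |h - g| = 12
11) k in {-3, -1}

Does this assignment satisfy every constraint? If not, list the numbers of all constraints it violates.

1) 2g - 5m = 2(11) - 5(1) = 17  true
2) max(2, 11) = 11, not 10  false
3) gcd(6, 11) = 1, not 5  false
4) h - m = 23 - 1 = 22, not 20  false
5) g + f = 17; 17 mod 6 = 5  true
6) h = 23, and 23 ≠ 20  true
7) k - m = 2 - 1 = 1  true
8) h + k + g = 23 + 2 + 11 = 36  true
9) f + g = 17; 17 mod 6 = 5  true
10) |23 - 11| = 12  true
11) k = 2 is not in {-3, -1}  false

Constraints 2, 3, 4, 11 do not hold.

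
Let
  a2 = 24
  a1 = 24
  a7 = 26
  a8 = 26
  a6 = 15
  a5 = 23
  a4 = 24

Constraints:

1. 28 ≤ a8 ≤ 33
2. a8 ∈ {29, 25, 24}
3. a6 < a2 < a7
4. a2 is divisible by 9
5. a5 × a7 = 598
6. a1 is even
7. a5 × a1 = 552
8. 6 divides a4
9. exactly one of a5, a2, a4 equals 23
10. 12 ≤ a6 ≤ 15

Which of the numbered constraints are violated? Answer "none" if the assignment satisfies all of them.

1. a8 = 26 is outside [28, 33]  no
2. a8 = 26 is not in {29, 25, 24}  no
3. values 15 < 24 < 26  yes
4. 24 = 9×2 + 6, so 9 does not divide 24  no
5. a5 × a7 = 23 × 26 = 598  yes
6. a1 = 24 is even  yes
7. a5 × a1 = 23 × 24 = 552  yes
8. 24 / 6 = 4, so 6 divides 24  yes
9. a5=23, a2=24, a4=24; 1 of them equals 23  yes
10. a6 = 15 lies in [12, 15]  yes

Violated: 1, 2, and 4.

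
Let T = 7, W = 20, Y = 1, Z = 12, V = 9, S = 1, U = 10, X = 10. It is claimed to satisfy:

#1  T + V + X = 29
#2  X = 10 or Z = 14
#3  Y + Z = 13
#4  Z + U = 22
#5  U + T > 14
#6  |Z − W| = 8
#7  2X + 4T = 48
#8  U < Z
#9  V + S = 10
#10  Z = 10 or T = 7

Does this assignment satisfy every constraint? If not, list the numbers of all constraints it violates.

The assignment fails constraint 1.

#1 T + V + X = 7 + 9 + 10 = 26, not 29 — fails.
#2 X = 10 = 10 (first disjunct) — holds.
#3 Y + Z = 1 + 12 = 13 — holds.
#4 Z + U = 12 + 10 = 22 — holds.
#5 U + T = 10 + 7 = 17; 17 > 14 — holds.
#6 |12 − 20| = 8 — holds.
#7 2X + 4T = 2(10) + 4(7) = 48 — holds.
#8 U = 10, Z = 12; 10 < 12 — holds.
#9 V + S = 9 + 1 = 10 — holds.
#10 Z = 12 ≠ 10, but T = 7 = 7 (second disjunct) — holds.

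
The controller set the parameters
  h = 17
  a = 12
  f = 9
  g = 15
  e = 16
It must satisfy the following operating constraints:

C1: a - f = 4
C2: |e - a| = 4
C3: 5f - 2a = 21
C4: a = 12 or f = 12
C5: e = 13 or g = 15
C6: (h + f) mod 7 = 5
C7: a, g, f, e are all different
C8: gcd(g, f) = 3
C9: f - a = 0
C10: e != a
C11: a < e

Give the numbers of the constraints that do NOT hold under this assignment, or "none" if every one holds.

C1: a - f = 12 - 9 = 3, not 4 — violated.
C2: |16 - 12| = 4 — satisfied.
C3: 5f - 2a = 5(9) - 2(12) = 21 — satisfied.
C4: a = 12 = 12 (first disjunct) — satisfied.
C5: e = 16 ≠ 13, but g = 15 = 15 (second disjunct) — satisfied.
C6: h + f = 26; 26 mod 7 = 5 — satisfied.
C7: values 12, 15, 9, 16 are pairwise distinct — satisfied.
C8: gcd(15, 9) = 3 — satisfied.
C9: f - a = 9 - 12 = -3, not 0 — violated.
C10: e = 16, a = 12; distinct — satisfied.
C11: a = 12, e = 16; 12 < 16 — satisfied.

Constraints 1, 9 are violated.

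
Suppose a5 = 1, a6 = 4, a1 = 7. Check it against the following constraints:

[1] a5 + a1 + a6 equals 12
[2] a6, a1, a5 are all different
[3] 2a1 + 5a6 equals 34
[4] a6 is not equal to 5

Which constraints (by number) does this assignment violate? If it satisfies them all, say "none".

[1] a5 + a1 + a6 = 1 + 7 + 4 = 12  ✓
[2] values 4, 7, 1 are pairwise distinct  ✓
[3] 2a1 + 5a6 = 2(7) + 5(4) = 34  ✓
[4] a6 = 4, and 4 ≠ 5  ✓

Yes — all constraints hold.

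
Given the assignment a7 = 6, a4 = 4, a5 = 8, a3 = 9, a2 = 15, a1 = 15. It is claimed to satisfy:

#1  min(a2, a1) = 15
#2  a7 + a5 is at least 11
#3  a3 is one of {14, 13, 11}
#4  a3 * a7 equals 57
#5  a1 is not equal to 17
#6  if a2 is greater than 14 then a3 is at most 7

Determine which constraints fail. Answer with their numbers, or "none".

Constraints 3, 4, 6 are violated.

#1 min(15, 15) = 15 — satisfied.
#2 a7 + a5 = 6 + 8 = 14; 14 ≥ 11 — satisfied.
#3 a3 = 9 is not in {14, 13, 11} — violated.
#4 a3 * a7 = 9 * 6 = 54, not 57 — violated.
#5 a1 = 15, and 15 ≠ 17 — satisfied.
#6 a2 = 15 > 14, so we need a3 ≤ 7; but a3 = 9 > 7 — violated.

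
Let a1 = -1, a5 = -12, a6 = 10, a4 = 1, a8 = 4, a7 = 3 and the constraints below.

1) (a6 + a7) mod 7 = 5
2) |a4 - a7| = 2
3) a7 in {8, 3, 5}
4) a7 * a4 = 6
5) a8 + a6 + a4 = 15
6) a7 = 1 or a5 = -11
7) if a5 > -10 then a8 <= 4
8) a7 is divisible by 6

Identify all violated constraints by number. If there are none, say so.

Constraints 1, 4, 6, 8 do not hold.

1) a6 + a7 = 13; 13 mod 7 = 6, not 5  ✘
2) |1 - 3| = 2  ✔
3) a7 = 3 is in {8, 3, 5}  ✔
4) a7 * a4 = 3 * 1 = 3, not 6  ✘
5) a8 + a6 + a4 = 4 + 10 + 1 = 15  ✔
6) a7 = 3 ≠ 1 and a5 = -12 ≠ -11; both disjuncts false  ✘
7) a5 = -12, not > -10; antecedent false, conditional vacuously true  ✔
8) 3 = 6*0 + 3, so 6 does not divide 3  ✘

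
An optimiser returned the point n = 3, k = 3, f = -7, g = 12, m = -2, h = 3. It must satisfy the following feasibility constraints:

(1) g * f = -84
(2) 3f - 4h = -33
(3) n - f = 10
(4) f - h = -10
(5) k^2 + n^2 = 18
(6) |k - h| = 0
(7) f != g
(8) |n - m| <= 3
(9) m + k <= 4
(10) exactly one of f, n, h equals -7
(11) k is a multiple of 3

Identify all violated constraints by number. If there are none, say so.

Constraint 8 does not hold.

(1) g * f = 12 * (-7) = -84 — holds.
(2) 3f - 4h = 3(-7) - 4(3) = -33 — holds.
(3) n - f = 3 - (-7) = 10 — holds.
(4) f - h = -7 - 3 = -10 — holds.
(5) k^2 + n^2 = 3^2 + 3^2 = 9 + 9 = 18 — holds.
(6) |3 - 3| = 0 — holds.
(7) f = -7, g = 12; distinct — holds.
(8) |3 - (-2)| = 5; 5 > 3, exceeds bound 3 — does not hold.
(9) m + k = -2 + 3 = 1; 1 ≤ 4 — holds.
(10) f=-7, n=3, h=3; 1 of them equals -7 — holds.
(11) 3 / 3 = 1, so 3 divides 3 — holds.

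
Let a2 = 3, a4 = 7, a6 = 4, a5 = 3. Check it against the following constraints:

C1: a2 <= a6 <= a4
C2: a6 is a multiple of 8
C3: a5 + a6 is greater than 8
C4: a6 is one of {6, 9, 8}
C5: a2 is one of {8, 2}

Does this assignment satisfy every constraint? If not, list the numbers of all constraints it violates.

C1: values 3 <= 4 <= 7  yes
C2: 4 = 8*0 + 4, so 8 does not divide 4  no
C3: a5 + a6 = 3 + 4 = 7; 7 ≤ 8, bound 8 not met  no
C4: a6 = 4 is not in {6, 9, 8}  no
C5: a2 = 3 is not in {8, 2}  no

Constraints 2, 3, 4, 5 do not hold.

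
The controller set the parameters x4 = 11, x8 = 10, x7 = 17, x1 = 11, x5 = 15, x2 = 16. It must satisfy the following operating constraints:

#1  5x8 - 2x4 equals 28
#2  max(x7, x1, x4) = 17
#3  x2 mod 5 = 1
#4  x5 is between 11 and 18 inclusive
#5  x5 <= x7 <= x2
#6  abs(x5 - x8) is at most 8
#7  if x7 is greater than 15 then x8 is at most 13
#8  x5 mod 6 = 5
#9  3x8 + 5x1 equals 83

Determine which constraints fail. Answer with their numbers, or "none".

#1 5x8 - 2x4 = 5(10) - 2(11) = 28  holds
#2 max(17, 11, 11) = 17  holds
#3 16 mod 5 = 1  holds
#4 x5 = 15 lies in [11, 18]  holds
#5 values 15, 17, 16; x7 = 17 is not <= x2 = 16  fails
#6 abs(15 - 10) = 5; 5 ≤ 8  holds
#7 x7 = 17 > 15, so we need x8 ≤ 13; x8 = 10 ≤ 13  holds
#8 15 mod 6 = 3, not 5  fails
#9 3x8 + 5x1 = 3(10) + 5(11) = 85, not 83  fails

No — constraints 5, 8, and 9 are not satisfied.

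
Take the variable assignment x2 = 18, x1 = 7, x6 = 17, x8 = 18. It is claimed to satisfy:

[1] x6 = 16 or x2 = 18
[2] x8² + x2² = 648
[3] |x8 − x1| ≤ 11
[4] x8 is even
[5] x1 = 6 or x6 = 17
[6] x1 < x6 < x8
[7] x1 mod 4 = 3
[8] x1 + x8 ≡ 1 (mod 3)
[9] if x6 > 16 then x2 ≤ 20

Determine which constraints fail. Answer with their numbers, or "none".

[1] x6 = 17 ≠ 16, but x2 = 18 = 18 (second disjunct) — holds.
[2] x8² + x2² = 18² + 18² = 324 + 324 = 648 — holds.
[3] |18 − 7| = 11; 11 ≤ 11 — holds.
[4] x8 = 18 is even — holds.
[5] x1 = 7 ≠ 6, but x6 = 17 = 17 (second disjunct) — holds.
[6] values 7 < 17 < 18 — holds.
[7] 7 mod 4 = 3 — holds.
[8] x1 + x8 = 25; 25 mod 3 = 1 — holds.
[9] x6 = 17 > 16, so we need x2 ≤ 20; x2 = 18 ≤ 20 — holds.

Yes — all constraints hold.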